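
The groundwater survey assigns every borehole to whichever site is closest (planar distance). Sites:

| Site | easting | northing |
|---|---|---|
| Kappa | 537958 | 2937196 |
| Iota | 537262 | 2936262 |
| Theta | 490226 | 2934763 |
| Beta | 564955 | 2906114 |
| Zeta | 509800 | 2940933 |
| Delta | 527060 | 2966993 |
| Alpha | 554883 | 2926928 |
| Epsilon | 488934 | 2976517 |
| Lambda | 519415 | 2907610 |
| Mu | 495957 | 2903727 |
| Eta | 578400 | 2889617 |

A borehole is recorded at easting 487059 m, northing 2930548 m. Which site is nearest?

Theta

Squared distances to each site:
Kappa: 2634904105.000; Iota: 2552991005.000; Theta: 27796114.000; Beta: 6664807172.000; Zeta: 625001306.000; Delta: 2928318026.000; Alpha: 4613199376.000; Epsilon: 2116664586.000; Lambda: 1573062580.000; Mu: 798540445.000; Eta: 10018525042.000.
Minimum at Theta.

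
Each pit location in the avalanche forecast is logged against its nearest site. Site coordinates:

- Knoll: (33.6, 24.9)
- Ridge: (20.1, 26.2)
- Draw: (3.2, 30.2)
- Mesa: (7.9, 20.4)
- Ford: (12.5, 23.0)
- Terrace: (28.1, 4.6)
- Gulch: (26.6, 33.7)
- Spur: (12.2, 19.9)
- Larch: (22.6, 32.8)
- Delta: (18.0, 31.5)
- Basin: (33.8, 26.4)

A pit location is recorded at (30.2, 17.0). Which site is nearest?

Squared distances to each site:
Knoll: 73.970; Ridge: 186.650; Draw: 903.240; Mesa: 508.850; Ford: 349.290; Terrace: 158.170; Gulch: 291.850; Spur: 332.410; Larch: 307.400; Delta: 359.090; Basin: 101.320.
Minimum at Knoll.

Knoll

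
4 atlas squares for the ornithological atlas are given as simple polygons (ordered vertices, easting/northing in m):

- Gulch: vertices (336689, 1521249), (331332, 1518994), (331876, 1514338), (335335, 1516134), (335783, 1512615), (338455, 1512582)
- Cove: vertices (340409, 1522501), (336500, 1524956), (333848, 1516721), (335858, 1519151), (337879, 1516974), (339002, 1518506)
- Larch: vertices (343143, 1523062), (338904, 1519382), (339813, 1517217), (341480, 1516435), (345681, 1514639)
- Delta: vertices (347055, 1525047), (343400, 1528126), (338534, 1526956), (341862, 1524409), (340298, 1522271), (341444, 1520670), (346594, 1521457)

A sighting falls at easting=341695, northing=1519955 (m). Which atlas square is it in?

Cast a ray rightward from (341695, 1519955). For each polygon, the edges (by vertex number in listed order) whose endpoints lie on opposite sides of northing = 1519955, where each meets that height, and whether that is right or left of the point:
Gulch: 1–2 at easting≈333615.0 (left), 6–1 at easting≈336952.7 (left) → 0 crossings.
Cove: 2–3 at easting≈334889.5 (left), 6–1 at easting≈339512.3 (left) → 0 crossings.
Larch: 1–2 at easting≈339564.0 (left), 5–1 at easting≈344079.2 (right) → 1 crossing.
Delta: no edge straddles that height → 0 crossings.
Only Larch has an odd count, so the point is inside Larch.

Larch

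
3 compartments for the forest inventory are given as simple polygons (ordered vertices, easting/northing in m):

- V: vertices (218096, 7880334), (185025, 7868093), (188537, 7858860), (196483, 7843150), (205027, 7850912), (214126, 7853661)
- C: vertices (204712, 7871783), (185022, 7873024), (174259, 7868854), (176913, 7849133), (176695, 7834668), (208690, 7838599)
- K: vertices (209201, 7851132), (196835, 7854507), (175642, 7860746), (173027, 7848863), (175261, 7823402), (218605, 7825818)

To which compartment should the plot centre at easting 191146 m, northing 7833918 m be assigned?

K

Cast a ray rightward from (191146, 7833918). For each polygon, the edges (by vertex number in listed order) whose endpoints lie on opposite sides of northing = 7833918, where each meets that height, and whether that is right or left of the point:
V: no edge straddles that height → 0 crossings.
C: no edge straddles that height → 0 crossings.
K: 4–5 at easting≈174338.3 (left), 6–1 at easting≈215595.9 (right) → 1 crossing.
Only K has an odd count, so the point is inside K.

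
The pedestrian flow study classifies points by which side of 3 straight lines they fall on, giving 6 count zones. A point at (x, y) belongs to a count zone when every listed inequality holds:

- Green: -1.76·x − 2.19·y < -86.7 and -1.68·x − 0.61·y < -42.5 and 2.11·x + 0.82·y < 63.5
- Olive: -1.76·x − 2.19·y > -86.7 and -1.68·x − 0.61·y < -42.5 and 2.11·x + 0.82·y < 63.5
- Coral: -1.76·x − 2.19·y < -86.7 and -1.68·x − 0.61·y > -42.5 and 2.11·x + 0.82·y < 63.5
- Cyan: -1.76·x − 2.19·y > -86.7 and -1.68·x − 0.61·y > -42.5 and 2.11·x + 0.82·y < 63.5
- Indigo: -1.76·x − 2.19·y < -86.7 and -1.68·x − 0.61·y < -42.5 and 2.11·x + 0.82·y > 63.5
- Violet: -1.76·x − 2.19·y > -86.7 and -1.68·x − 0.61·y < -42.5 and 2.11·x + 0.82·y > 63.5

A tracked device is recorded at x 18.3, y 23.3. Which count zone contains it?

Olive

-1.76·18.3 − 2.19·23.3 = -83.235, which is > -86.7
-1.68·18.3 − 0.61·23.3 = -44.957, which is < -42.5
2.11·18.3 + 0.82·23.3 = 57.719, which is < 63.5
This sign pattern matches Olive.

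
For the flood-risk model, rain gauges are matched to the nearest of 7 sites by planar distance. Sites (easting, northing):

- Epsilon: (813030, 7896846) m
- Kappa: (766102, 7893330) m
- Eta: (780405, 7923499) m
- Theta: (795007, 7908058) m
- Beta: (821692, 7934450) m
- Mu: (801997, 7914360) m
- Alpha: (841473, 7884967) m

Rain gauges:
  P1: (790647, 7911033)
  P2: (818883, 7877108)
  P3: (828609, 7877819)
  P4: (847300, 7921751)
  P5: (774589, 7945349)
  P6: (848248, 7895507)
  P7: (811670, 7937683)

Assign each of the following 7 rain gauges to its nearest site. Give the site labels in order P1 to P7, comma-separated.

P1 → Theta (d²=27860225.00)
P2 → Epsilon (d²=423846253.00)
P3 → Alpha (d²=216576400.00)
P4 → Beta (d²=817034265.00)
P5 → Eta (d²=511248356.00)
P6 → Alpha (d²=156992225.00)
P7 → Beta (d²=110892773.00)

Theta, Epsilon, Alpha, Beta, Eta, Alpha, Beta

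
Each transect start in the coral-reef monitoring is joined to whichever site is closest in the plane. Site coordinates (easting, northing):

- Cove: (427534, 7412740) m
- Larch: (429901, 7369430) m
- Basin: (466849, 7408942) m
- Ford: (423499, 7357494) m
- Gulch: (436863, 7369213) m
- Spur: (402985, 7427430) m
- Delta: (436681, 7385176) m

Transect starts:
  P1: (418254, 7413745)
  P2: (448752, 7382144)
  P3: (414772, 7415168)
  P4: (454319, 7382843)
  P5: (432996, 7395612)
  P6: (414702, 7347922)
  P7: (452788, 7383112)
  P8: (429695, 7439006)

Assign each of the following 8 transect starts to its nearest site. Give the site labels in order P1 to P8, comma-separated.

Cove, Delta, Cove, Delta, Delta, Ford, Delta, Cove

P1 → Cove (d²=87128425.00)
P2 → Delta (d²=154902065.00)
P3 → Cove (d²=168763828.00)
P4 → Delta (d²=316541933.00)
P5 → Delta (d²=122489321.00)
P6 → Ford (d²=169010393.00)
P7 → Delta (d²=263695545.00)
P8 → Cove (d²=694572677.00)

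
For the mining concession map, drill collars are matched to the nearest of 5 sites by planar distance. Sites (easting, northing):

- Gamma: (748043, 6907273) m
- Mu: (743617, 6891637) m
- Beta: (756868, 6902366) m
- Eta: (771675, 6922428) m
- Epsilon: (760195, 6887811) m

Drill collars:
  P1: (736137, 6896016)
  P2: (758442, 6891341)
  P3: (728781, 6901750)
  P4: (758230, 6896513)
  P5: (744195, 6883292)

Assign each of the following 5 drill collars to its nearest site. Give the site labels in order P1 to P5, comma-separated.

Mu, Epsilon, Mu, Beta, Mu

P1 → Mu (d²=75126041.00)
P2 → Epsilon (d²=15533909.00)
P3 → Mu (d²=322379665.00)
P4 → Beta (d²=36112653.00)
P5 → Mu (d²=69973109.00)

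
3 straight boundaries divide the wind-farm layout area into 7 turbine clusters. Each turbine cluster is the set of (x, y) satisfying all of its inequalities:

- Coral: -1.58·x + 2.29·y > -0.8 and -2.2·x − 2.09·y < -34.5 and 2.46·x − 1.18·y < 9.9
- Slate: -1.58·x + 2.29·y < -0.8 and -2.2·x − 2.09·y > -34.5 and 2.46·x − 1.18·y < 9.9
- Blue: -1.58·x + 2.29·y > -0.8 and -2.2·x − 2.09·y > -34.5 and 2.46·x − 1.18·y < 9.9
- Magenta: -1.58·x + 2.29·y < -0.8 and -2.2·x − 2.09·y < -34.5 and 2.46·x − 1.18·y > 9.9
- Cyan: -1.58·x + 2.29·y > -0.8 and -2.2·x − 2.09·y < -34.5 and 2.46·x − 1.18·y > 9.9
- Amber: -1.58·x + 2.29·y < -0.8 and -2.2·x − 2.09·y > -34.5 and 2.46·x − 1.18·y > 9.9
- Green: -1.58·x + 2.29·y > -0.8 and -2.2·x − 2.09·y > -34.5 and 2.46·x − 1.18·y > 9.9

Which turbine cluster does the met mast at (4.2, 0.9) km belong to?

-1.58·4.2 + 2.29·0.9 = -4.575, which is < -0.8
-2.2·4.2 − 2.09·0.9 = -11.121, which is > -34.5
2.46·4.2 − 1.18·0.9 = 9.270, which is < 9.9
This sign pattern matches Slate.

Slate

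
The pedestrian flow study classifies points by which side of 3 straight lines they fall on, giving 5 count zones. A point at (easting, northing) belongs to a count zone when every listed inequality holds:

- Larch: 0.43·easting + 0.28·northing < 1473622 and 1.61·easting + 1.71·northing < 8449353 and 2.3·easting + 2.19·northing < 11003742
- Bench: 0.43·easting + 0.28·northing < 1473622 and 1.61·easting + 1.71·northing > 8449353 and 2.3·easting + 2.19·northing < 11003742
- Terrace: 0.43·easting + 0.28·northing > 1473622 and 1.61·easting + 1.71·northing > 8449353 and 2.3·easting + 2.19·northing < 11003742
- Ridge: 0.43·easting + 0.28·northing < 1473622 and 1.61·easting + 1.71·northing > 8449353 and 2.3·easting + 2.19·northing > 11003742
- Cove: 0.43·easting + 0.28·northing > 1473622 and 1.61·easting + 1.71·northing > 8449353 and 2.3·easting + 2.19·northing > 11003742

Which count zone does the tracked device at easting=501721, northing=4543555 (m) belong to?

0.43·501721 + 0.28·4543555 = 1487935.430, which is > 1473622
1.61·501721 + 1.71·4543555 = 8577249.860, which is > 8449353
2.3·501721 + 2.19·4543555 = 11104343.750, which is > 11003742
This sign pattern matches Cove.

Cove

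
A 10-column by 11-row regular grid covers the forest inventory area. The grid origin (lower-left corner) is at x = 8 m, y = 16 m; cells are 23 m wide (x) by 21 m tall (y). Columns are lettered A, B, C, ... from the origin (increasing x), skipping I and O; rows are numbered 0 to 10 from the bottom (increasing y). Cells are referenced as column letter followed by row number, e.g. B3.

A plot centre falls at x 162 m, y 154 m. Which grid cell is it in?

Column index: ⌊(162 − 8) / 23⌋ = ⌊6.696⌋ = 6 → column G
Row offset from origin: ⌊(154 − 16) / 21⌋ = ⌊6.571⌋ = 6 → row 6

G6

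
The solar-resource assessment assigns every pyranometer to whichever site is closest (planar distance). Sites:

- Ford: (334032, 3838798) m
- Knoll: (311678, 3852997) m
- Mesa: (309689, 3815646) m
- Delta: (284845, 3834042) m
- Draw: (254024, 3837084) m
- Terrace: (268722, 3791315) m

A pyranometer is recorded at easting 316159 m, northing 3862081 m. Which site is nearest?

Knoll

Squared distances to each site:
Ford: 861542218.000; Knoll: 102598417.000; Mesa: 2198070125.000; Delta: 1766752117.000; Draw: 4485608234.000; Terrace: 7258095725.000.
Minimum at Knoll.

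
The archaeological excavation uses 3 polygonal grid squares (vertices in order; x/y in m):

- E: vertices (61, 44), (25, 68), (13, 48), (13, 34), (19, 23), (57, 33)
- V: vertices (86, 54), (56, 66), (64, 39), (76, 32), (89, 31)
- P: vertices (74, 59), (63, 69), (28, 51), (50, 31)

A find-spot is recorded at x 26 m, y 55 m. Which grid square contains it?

Cast a ray rightward from (26, 55). For each polygon, the edges (by vertex number in listed order) whose endpoints lie on opposite sides of y = 55, where each meets that height, and whether that is right or left of the point:
E: 1–2 at x≈44.5 (right), 2–3 at x≈17.2 (left) → 1 crossing.
V: 1–2 at x≈83.5 (right), 2–3 at x≈59.3 (right) → 2 crossings.
P: 2–3 at x≈35.8 (right), 4–1 at x≈70.6 (right) → 2 crossings.
Only E has an odd count, so the point is inside E.

E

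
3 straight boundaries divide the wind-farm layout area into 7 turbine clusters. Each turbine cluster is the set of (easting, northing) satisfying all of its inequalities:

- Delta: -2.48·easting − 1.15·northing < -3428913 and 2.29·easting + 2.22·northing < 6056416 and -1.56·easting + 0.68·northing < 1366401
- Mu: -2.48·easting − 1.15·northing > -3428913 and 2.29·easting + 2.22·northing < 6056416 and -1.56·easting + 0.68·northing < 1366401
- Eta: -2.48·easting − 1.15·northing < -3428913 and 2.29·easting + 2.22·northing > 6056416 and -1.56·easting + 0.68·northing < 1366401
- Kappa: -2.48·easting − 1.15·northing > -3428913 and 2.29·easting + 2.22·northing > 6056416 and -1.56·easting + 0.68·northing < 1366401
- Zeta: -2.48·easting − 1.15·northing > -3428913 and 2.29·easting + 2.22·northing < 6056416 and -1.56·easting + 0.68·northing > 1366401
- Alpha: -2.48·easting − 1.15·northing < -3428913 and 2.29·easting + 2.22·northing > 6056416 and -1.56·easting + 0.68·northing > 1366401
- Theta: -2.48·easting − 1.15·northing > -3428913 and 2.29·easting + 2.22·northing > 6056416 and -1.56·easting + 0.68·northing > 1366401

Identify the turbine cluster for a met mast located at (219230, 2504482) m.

Kappa

-2.48·219230 − 1.15·2504482 = -3423844.700, which is > -3428913
2.29·219230 + 2.22·2504482 = 6061986.740, which is > 6056416
-1.56·219230 + 0.68·2504482 = 1361048.960, which is < 1366401
This sign pattern matches Kappa.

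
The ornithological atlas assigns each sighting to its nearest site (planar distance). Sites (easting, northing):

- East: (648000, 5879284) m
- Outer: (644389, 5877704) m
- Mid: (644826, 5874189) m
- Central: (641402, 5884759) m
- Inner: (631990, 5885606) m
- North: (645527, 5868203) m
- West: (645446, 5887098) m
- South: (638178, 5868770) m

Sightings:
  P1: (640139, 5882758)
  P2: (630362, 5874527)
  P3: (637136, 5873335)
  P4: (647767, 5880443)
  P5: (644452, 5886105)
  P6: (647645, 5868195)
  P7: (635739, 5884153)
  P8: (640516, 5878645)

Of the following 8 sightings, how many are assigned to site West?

1

P1 → Central
P2 → South
P3 → South
P4 → East
P5 → West
P6 → North
P7 → Inner
P8 → Outer
1 of the 8 goes to West.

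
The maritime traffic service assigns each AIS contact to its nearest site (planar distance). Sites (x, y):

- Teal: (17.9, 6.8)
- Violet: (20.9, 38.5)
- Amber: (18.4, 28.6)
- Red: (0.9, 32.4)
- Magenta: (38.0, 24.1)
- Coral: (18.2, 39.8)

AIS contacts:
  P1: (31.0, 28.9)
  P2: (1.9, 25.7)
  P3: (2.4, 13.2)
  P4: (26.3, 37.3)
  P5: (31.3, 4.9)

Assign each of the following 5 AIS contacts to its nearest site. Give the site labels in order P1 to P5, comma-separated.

Magenta, Red, Teal, Violet, Teal

P1 → Magenta (d²=72.04)
P2 → Red (d²=45.89)
P3 → Teal (d²=281.21)
P4 → Violet (d²=30.60)
P5 → Teal (d²=183.17)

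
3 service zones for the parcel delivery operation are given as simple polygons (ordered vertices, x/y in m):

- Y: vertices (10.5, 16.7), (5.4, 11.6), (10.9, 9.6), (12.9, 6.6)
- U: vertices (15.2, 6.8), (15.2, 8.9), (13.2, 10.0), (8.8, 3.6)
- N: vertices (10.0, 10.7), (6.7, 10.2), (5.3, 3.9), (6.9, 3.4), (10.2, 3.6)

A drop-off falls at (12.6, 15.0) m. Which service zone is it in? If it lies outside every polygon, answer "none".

Cast a ray rightward from (12.6, 15.0). For each polygon, the edges (by vertex number in listed order) whose endpoints lie on opposite sides of y = 15.0, where each meets that height, and whether that is right or left of the point:
Y: 1–2 at x≈8.80 (left), 4–1 at x≈10.90 (left) → 0 crossings.
U: no edge straddles that height → 0 crossings.
N: no edge straddles that height → 0 crossings.
All counts are even, so the point lies outside every listed polygon.

none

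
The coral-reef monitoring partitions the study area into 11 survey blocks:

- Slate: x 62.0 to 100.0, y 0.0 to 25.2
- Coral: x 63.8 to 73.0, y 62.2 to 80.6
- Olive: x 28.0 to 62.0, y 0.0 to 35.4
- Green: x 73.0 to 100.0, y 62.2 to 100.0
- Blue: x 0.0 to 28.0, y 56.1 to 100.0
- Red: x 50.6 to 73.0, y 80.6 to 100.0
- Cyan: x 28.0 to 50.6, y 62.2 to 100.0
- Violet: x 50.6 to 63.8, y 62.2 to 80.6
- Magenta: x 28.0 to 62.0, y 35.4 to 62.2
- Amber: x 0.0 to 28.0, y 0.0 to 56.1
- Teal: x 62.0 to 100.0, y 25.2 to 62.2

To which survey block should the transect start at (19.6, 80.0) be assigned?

Blue

The point has x = 19.6 and y = 80.0.
Only Blue satisfies 0.0 ≤ x ≤ 28.0 and 56.1 ≤ y ≤ 100.0.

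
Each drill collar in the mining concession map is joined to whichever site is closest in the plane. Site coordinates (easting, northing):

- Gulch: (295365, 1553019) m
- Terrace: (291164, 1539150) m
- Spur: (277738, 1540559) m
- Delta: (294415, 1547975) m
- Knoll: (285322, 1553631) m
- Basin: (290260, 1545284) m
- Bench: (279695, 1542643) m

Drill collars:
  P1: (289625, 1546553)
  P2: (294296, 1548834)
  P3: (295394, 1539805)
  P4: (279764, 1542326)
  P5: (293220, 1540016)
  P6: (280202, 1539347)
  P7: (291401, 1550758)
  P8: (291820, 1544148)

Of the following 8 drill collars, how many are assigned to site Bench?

1

P1 → Basin
P2 → Delta
P3 → Terrace
P4 → Bench
P5 → Terrace
P6 → Spur
P7 → Delta
P8 → Basin
1 of the 8 goes to Bench.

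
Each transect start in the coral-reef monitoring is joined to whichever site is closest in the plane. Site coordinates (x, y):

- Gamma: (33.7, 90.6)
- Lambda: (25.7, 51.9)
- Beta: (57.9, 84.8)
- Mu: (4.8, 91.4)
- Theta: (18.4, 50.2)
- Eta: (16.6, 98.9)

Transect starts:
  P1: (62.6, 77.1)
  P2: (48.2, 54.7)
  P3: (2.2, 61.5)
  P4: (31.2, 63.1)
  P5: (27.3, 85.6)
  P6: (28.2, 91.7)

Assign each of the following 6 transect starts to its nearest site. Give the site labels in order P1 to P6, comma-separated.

P1 → Beta (d²=81.38)
P2 → Lambda (d²=514.09)
P3 → Theta (d²=390.13)
P4 → Lambda (d²=155.69)
P5 → Gamma (d²=65.96)
P6 → Gamma (d²=31.46)

Beta, Lambda, Theta, Lambda, Gamma, Gamma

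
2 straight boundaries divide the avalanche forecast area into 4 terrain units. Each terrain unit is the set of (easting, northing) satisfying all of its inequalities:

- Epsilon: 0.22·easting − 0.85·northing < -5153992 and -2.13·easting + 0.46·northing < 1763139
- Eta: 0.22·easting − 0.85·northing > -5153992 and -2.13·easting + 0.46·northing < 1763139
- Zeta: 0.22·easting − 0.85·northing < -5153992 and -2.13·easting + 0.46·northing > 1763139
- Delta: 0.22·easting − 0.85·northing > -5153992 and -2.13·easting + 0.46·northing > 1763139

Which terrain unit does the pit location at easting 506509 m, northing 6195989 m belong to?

Zeta

0.22·506509 − 0.85·6195989 = -5155158.670, which is < -5153992
-2.13·506509 + 0.46·6195989 = 1771290.770, which is > 1763139
This sign pattern matches Zeta.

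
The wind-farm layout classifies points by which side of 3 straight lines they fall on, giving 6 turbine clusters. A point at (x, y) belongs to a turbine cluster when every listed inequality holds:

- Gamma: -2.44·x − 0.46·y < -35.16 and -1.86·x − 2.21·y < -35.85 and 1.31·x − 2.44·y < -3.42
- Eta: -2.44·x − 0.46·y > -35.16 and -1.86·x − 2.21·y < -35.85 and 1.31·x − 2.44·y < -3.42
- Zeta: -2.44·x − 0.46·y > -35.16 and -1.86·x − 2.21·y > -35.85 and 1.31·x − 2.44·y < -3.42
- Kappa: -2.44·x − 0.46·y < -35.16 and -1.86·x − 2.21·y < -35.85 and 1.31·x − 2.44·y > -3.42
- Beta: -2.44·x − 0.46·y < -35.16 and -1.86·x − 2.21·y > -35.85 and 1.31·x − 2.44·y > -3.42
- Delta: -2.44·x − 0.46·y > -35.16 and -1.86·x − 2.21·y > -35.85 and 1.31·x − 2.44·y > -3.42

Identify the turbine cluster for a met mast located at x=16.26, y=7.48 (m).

Kappa

-2.44·16.26 − 0.46·7.48 = -43.115, which is < -35.16
-1.86·16.26 − 2.21·7.48 = -46.774, which is < -35.85
1.31·16.26 − 2.44·7.48 = 3.049, which is > -3.42
This sign pattern matches Kappa.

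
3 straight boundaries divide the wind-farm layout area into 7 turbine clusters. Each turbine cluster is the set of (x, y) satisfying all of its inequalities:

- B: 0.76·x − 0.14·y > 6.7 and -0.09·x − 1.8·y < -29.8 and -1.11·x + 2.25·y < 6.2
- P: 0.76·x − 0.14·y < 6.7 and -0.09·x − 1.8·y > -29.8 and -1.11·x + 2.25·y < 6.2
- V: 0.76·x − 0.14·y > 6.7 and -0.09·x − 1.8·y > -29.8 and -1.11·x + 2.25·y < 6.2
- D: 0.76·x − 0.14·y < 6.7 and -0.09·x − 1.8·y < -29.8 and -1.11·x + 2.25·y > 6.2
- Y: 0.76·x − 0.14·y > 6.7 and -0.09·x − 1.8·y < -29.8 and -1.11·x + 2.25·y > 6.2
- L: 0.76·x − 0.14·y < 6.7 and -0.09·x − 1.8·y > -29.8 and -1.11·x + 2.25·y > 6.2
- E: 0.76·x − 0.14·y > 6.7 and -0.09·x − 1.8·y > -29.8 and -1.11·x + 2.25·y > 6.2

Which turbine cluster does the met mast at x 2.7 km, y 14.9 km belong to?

0.76·2.7 − 0.14·14.9 = -0.034, which is < 6.7
-0.09·2.7 − 1.8·14.9 = -27.063, which is > -29.8
-1.11·2.7 + 2.25·14.9 = 30.528, which is > 6.2
This sign pattern matches L.

L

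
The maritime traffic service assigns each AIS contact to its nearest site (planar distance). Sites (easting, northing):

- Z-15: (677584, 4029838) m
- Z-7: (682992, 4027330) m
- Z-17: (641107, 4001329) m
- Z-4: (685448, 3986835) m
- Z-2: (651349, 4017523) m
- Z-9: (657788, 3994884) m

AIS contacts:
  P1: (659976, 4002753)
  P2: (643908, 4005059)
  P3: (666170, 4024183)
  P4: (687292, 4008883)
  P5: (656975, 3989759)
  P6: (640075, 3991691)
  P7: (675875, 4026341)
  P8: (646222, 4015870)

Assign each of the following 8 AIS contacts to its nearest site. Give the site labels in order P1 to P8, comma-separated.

P1 → Z-9 (d²=66708505.00)
P2 → Z-17 (d²=21758501.00)
P3 → Z-15 (d²=162258421.00)
P4 → Z-7 (d²=358781809.00)
P5 → Z-9 (d²=26926594.00)
P6 → Z-17 (d²=93956068.00)
P7 → Z-15 (d²=15149690.00)
P8 → Z-2 (d²=29018538.00)

Z-9, Z-17, Z-15, Z-7, Z-9, Z-17, Z-15, Z-2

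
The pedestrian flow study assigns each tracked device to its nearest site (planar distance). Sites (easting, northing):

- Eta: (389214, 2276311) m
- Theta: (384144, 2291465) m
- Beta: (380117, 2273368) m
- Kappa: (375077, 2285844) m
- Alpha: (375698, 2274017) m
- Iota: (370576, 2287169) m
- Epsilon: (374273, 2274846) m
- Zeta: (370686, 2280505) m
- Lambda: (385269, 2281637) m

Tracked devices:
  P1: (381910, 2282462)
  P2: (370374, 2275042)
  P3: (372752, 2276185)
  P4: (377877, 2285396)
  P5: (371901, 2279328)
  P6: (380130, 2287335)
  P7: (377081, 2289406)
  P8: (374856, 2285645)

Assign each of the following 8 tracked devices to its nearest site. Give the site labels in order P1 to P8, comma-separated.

Lambda, Epsilon, Epsilon, Kappa, Zeta, Kappa, Kappa, Kappa

P1 → Lambda (d²=11963506.00)
P2 → Epsilon (d²=15240617.00)
P3 → Epsilon (d²=4106362.00)
P4 → Kappa (d²=8040704.00)
P5 → Zeta (d²=2861554.00)
P6 → Kappa (d²=27755890.00)
P7 → Kappa (d²=16703860.00)
P8 → Kappa (d²=88442.00)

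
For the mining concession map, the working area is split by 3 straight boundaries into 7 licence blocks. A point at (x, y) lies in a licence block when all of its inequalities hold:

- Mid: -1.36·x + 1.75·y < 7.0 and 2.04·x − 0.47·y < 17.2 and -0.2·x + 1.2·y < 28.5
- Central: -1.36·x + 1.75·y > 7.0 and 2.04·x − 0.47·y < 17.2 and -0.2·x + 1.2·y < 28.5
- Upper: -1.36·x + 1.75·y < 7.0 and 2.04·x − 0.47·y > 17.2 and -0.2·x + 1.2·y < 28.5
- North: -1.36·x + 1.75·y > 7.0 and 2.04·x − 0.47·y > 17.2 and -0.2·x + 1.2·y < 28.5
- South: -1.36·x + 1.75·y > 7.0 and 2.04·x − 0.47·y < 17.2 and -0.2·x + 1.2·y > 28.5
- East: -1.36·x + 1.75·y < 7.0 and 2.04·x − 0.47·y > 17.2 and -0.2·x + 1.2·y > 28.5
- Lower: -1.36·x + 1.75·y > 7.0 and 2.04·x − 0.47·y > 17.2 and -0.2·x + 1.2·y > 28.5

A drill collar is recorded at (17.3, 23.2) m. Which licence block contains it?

North

-1.36·17.3 + 1.75·23.2 = 17.072, which is > 7.0
2.04·17.3 − 0.47·23.2 = 24.388, which is > 17.2
-0.2·17.3 + 1.2·23.2 = 24.380, which is < 28.5
This sign pattern matches North.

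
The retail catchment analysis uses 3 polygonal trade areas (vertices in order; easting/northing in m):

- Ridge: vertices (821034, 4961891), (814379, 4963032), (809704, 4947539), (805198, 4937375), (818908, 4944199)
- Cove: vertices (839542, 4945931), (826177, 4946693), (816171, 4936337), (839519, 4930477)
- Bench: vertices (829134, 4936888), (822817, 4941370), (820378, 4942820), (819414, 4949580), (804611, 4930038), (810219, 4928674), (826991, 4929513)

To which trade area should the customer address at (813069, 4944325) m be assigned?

Cast a ray rightward from (813069, 4944325). For each polygon, the edges (by vertex number in listed order) whose endpoints lie on opposite sides of northing = 4944325, where each meets that height, and whether that is right or left of the point:
Ridge: 3–4 at easting≈808279.1 (left), 5–1 at easting≈818923.1 (right) → 1 crossing.
Cove: 2–3 at easting≈823889.0 (right), 4–1 at easting≈839539.6 (right) → 2 crossings.
Bench: 3–4 at easting≈820163.4 (right), 4–5 at easting≈815433.4 (right) → 2 crossings.
Only Ridge has an odd count, so the point is inside Ridge.

Ridge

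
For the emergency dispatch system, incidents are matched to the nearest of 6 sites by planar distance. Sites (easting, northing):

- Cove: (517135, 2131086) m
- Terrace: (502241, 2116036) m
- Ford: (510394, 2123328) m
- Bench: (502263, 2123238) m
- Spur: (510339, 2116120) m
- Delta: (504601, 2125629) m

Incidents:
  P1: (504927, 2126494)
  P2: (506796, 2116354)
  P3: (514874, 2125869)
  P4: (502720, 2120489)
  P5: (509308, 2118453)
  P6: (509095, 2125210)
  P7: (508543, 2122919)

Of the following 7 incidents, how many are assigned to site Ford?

P1 → Delta
P2 → Spur
P3 → Ford
P4 → Bench
P5 → Spur
P6 → Ford
P7 → Ford
3 of the 7 go to Ford.

3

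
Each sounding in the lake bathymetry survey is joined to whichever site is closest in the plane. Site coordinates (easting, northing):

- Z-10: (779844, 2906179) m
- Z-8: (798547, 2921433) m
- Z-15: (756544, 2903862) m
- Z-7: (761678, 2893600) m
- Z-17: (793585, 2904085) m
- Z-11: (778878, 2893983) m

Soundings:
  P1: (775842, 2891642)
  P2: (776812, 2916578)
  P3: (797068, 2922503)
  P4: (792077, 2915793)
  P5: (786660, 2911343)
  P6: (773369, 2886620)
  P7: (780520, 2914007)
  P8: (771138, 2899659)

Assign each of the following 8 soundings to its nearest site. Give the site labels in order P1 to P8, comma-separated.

P1 → Z-11 (d²=14697577.00)
P2 → Z-10 (d²=117332225.00)
P3 → Z-8 (d²=3332341.00)
P4 → Z-8 (d²=73670500.00)
P5 → Z-10 (d²=73124752.00)
P6 → Z-11 (d²=84562850.00)
P7 → Z-10 (d²=61734560.00)
P8 → Z-11 (d²=92124576.00)

Z-11, Z-10, Z-8, Z-8, Z-10, Z-11, Z-10, Z-11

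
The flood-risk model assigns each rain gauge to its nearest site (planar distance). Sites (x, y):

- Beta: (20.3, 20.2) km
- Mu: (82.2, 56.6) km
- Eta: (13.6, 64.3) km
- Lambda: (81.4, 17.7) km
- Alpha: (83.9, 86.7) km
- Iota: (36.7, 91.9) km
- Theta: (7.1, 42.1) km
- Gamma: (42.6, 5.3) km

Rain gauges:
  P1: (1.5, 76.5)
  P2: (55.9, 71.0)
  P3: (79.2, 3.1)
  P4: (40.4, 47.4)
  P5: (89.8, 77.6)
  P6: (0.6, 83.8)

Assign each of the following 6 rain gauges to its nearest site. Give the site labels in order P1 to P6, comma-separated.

P1 → Eta (d²=295.25)
P2 → Iota (d²=805.45)
P3 → Lambda (d²=218.00)
P4 → Eta (d²=1003.85)
P5 → Alpha (d²=117.62)
P6 → Eta (d²=549.25)

Eta, Iota, Lambda, Eta, Alpha, Eta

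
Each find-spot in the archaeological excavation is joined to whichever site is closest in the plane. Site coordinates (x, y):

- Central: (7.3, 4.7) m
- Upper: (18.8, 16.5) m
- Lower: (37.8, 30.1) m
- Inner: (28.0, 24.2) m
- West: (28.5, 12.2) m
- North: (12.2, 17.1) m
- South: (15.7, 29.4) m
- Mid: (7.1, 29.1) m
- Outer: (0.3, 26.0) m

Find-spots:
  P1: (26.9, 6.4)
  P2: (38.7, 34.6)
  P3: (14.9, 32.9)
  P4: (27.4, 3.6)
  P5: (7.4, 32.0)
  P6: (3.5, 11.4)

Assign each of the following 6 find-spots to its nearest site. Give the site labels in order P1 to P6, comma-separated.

P1 → West (d²=36.20)
P2 → Lower (d²=21.06)
P3 → South (d²=12.89)
P4 → West (d²=75.17)
P5 → Mid (d²=8.50)
P6 → Central (d²=59.33)

West, Lower, South, West, Mid, Central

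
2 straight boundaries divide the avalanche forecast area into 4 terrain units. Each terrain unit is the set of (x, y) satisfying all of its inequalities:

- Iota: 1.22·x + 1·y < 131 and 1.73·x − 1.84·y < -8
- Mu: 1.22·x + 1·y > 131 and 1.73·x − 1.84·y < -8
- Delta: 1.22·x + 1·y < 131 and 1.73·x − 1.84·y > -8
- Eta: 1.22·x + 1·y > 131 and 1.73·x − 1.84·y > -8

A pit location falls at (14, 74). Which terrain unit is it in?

Iota

1.22·14 + 1·74 = 91.080, which is < 131
1.73·14 − 1.84·74 = -111.940, which is < -8
This sign pattern matches Iota.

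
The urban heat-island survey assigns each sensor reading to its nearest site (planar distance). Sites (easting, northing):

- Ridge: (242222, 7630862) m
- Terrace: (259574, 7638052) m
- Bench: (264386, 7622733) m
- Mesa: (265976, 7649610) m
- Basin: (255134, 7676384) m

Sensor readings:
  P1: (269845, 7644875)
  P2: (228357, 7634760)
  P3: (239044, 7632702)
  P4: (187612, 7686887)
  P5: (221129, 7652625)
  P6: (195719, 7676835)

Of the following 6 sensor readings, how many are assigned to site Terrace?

P1 → Mesa
P2 → Ridge
P3 → Ridge
P4 → Basin
P5 → Ridge
P6 → Basin
0 of the 6 go to Terrace.

0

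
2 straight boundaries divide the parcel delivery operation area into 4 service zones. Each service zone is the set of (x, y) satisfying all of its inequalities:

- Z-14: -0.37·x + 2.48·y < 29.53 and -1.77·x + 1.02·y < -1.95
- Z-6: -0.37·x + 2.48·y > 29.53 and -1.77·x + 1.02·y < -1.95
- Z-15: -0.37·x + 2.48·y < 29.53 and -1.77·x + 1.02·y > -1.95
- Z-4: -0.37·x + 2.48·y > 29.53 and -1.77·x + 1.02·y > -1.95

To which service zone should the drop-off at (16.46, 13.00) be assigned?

Z-14

-0.37·16.46 + 2.48·13.00 = 26.150, which is < 29.53
-1.77·16.46 + 1.02·13.00 = -15.874, which is < -1.95
This sign pattern matches Z-14.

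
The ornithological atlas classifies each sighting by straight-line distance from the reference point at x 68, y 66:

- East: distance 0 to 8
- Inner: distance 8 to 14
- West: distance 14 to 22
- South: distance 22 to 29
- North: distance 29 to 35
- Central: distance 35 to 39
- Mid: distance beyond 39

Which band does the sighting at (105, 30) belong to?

Distance = √((105−68)² + (30−66)²) = √(1369.000 + 1296.000) = 51.624.
39 ≤ 51.624 < ∞ → Mid.

Mid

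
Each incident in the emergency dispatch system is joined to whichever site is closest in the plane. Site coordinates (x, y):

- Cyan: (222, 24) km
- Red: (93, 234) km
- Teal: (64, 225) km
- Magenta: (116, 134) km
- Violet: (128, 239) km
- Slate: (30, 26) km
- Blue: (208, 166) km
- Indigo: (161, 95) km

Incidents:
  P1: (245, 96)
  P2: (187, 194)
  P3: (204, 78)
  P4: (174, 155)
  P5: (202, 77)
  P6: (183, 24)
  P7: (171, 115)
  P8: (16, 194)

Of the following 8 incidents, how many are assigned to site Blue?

P1 → Cyan
P2 → Blue
P3 → Indigo
P4 → Blue
P5 → Indigo
P6 → Cyan
P7 → Indigo
P8 → Teal
2 of the 8 go to Blue.

2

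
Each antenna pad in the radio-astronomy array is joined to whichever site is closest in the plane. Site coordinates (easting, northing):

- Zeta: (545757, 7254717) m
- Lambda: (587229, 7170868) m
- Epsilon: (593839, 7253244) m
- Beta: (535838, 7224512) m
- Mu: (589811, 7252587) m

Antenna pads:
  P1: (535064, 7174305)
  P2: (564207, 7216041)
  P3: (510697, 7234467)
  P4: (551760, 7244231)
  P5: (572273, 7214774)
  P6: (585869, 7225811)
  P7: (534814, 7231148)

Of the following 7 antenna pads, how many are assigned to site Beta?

P1 → Beta
P2 → Beta
P3 → Beta
P4 → Zeta
P5 → Beta
P6 → Mu
P7 → Beta
5 of the 7 go to Beta.

5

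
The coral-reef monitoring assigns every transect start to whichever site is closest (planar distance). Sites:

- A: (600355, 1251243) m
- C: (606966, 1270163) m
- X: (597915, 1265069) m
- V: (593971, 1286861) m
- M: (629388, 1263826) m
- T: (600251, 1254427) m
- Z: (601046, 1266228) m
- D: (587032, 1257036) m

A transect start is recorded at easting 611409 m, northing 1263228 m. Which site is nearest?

C

Squared distances to each site:
A: 265831141.000; C: 67834474.000; X: 185477317.000; V: 862602533.000; M: 323602045.000; T: 201958565.000; Z: 116391769.000; D: 632578993.000.
Minimum at C.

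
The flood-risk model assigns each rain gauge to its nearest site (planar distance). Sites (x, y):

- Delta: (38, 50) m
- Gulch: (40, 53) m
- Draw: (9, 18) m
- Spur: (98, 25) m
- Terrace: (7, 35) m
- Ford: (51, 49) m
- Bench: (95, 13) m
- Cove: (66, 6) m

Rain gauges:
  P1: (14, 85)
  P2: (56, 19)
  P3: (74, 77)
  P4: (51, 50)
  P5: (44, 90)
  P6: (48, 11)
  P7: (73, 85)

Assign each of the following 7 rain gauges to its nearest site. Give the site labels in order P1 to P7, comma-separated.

Gulch, Cove, Ford, Ford, Gulch, Cove, Ford

P1 → Gulch (d²=1700.00)
P2 → Cove (d²=269.00)
P3 → Ford (d²=1313.00)
P4 → Ford (d²=1.00)
P5 → Gulch (d²=1385.00)
P6 → Cove (d²=349.00)
P7 → Ford (d²=1780.00)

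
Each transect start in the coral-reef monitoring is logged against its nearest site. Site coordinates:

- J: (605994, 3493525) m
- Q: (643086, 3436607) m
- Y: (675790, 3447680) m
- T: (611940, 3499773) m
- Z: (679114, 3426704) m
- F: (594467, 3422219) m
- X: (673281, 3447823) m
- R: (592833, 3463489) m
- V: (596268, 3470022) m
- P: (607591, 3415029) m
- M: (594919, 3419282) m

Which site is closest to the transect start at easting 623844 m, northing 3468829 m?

V

Squared distances to each site:
J: 928514916.000; Q: 1408511848.000; Y: 3145667117.000; T: 1099236352.000; Z: 4829288525.000; F: 3035500229.000; X: 2885269005.000; R: 990197721.000; V: 761859025.000; P: 3158600009.000; M: 3291560834.000.
Minimum at V.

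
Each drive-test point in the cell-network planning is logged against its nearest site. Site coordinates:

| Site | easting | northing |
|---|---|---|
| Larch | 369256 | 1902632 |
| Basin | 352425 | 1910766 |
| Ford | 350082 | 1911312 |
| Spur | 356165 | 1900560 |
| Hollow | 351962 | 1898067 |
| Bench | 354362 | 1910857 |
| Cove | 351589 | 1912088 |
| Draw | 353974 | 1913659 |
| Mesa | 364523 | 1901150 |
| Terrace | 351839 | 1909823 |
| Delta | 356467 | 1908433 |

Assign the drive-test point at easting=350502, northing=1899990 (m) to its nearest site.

Hollow

Squared distances to each site:
Larch: 358692680.000; Basin: 119820105.000; Ford: 128364084.000; Spur: 32394469.000; Hollow: 5829529.000; Bench: 132991289.000; Cove: 147543173.000; Draw: 198896345.000; Mesa: 197934041.000; Terrace: 98475458.000; Delta: 106865474.000.
Minimum at Hollow.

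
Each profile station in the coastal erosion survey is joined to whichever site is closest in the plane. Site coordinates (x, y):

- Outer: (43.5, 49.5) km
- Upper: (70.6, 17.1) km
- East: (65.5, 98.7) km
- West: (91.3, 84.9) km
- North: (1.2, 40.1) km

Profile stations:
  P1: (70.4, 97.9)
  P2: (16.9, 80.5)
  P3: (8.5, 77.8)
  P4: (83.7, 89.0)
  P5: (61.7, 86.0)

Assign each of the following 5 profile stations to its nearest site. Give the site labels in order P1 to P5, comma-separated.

East, Outer, North, West, East

P1 → East (d²=24.65)
P2 → Outer (d²=1668.56)
P3 → North (d²=1474.58)
P4 → West (d²=74.57)
P5 → East (d²=175.73)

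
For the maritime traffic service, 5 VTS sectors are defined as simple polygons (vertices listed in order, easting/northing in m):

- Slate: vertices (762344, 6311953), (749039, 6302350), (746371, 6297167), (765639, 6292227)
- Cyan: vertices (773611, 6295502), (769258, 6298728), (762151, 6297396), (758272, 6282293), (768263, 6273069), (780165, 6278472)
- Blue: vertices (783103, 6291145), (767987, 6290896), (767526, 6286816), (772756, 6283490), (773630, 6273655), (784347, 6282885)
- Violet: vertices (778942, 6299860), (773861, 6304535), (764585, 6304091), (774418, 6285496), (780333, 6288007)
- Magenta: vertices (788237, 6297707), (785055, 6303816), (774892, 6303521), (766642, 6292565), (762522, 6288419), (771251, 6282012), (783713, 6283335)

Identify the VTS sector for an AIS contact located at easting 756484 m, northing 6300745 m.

Slate

Cast a ray rightward from (756484, 6300745). For each polygon, the edges (by vertex number in listed order) whose endpoints lie on opposite sides of northing = 6300745, where each meets that height, and whether that is right or left of the point:
Slate: 2–3 at easting≈748212.8 (left), 4–1 at easting≈764216.2 (right) → 1 crossing.
Cyan: no edge straddles that height → 0 crossings.
Blue: no edge straddles that height → 0 crossings.
Violet: 1–2 at easting≈777980.1 (right), 3–4 at easting≈766354.4 (right) → 2 crossings.
Magenta: 1–2 at easting≈786654.6 (right), 3–4 at easting≈772801.6 (right) → 2 crossings.
Only Slate has an odd count, so the point is inside Slate.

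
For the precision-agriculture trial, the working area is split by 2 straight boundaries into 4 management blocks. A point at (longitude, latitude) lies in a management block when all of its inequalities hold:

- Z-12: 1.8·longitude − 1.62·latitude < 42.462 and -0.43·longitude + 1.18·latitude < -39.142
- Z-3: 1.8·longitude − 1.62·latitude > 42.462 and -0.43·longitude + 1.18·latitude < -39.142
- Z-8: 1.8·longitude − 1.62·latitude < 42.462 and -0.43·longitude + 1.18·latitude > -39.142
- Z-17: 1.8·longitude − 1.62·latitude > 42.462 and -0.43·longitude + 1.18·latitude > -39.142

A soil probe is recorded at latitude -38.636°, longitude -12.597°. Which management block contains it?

1.8·-12.597 − 1.62·-38.636 = 39.916, which is < 42.462
-0.43·-12.597 + 1.18·-38.636 = -40.174, which is < -39.142
This sign pattern matches Z-12.

Z-12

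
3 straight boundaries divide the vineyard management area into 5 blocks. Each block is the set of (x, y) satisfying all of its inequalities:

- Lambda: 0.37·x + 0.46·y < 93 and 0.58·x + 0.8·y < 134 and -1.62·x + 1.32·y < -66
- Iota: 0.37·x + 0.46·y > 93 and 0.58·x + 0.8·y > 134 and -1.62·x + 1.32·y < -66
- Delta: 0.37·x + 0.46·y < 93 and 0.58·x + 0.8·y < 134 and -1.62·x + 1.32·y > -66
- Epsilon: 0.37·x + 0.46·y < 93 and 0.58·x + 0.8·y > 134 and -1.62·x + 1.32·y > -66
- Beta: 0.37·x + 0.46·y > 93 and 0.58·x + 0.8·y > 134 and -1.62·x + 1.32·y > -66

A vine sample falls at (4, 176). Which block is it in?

0.37·4 + 0.46·176 = 82.440, which is < 93
0.58·4 + 0.8·176 = 143.120, which is > 134
-1.62·4 + 1.32·176 = 225.840, which is > -66
This sign pattern matches Epsilon.

Epsilon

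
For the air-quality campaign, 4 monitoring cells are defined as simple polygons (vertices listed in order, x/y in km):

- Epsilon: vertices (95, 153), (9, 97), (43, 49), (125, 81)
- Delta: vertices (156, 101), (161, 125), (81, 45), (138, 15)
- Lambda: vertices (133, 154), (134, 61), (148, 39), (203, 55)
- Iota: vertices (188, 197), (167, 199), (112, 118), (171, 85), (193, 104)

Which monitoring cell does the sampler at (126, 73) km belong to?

Cast a ray rightward from (126, 73). For each polygon, the edges (by vertex number in listed order) whose endpoints lie on opposite sides of y = 73, where each meets that height, and whether that is right or left of the point:
Epsilon: 2–3 at x≈26.0 (left), 3–4 at x≈104.5 (left) → 0 crossings.
Delta: 2–3 at x≈109.0 (left), 4–1 at x≈150.1 (right) → 1 crossing.
Lambda: 1–2 at x≈133.9 (right), 4–1 at x≈190.3 (right) → 2 crossings.
Iota: no edge straddles that height → 0 crossings.
Only Delta has an odd count, so the point is inside Delta.

Delta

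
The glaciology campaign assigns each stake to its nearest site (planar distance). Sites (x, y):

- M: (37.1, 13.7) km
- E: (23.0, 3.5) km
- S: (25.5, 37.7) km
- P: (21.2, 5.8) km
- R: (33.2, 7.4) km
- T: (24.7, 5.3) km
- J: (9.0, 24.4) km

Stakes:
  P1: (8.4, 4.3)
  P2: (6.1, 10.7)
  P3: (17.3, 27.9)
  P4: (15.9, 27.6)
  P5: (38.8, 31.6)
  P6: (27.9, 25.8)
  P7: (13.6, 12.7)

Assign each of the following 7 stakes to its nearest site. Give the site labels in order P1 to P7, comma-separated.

P1 → P (d²=166.09)
P2 → J (d²=196.10)
P3 → J (d²=81.14)
P4 → J (d²=57.85)
P5 → S (d²=214.10)
P6 → S (d²=147.37)
P7 → P (d²=105.37)

P, J, J, J, S, S, P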